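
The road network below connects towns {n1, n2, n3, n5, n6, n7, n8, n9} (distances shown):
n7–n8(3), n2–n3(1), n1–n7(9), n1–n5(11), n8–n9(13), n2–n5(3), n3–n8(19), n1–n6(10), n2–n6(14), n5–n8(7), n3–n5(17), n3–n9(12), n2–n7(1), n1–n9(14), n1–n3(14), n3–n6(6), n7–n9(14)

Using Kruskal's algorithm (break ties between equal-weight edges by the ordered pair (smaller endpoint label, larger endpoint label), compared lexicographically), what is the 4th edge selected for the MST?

Sort edges by weight, then run Kruskal:
n2–n3 (1): add — endpoints in different components.
n2–n7 (1): add — endpoints in different components.
n2–n5 (3): add — endpoints in different components.
n7–n8 (3): add — endpoints in different components.
n3–n6 (6): add — endpoints in different components.
n5–n8 (7): skip — n5 and n8 already connected.
n1–n7 (9): add — endpoints in different components.
n1–n6 (10): skip — n1 and n6 already connected.
n1–n5 (11): skip — n1 and n5 already connected.
n3–n9 (12): add — endpoints in different components.
The 4th edge added is n7–n8.

n7-n8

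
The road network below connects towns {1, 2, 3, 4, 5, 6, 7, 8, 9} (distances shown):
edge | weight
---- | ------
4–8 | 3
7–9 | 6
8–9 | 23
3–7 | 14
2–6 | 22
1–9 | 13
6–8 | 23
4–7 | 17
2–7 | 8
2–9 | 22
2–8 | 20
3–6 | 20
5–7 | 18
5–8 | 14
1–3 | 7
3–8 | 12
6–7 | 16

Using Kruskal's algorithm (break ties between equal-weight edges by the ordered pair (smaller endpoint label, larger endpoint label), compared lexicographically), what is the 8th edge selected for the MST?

Kruskal's algorithm — process edges by increasing weight (ties by edge label):
4–8 (3): add — endpoints in different components.
7–9 (6): add — endpoints in different components.
1–3 (7): add — endpoints in different components.
2–7 (8): add — endpoints in different components.
3–8 (12): add — endpoints in different components.
1–9 (13): add — endpoints in different components.
3–7 (14): skip — 3 and 7 already connected.
5–8 (14): add — endpoints in different components.
6–7 (16): add — endpoints in different components.
The 8th edge added is 6–7.

6-7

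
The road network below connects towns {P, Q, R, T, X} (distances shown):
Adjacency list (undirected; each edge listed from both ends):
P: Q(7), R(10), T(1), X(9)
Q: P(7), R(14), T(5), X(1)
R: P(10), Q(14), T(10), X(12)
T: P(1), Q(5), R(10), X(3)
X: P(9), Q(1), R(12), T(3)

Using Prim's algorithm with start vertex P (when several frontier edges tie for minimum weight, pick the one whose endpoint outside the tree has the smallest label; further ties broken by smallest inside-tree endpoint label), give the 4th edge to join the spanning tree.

P-R

Prim, starting at P.
Step 1: frontier [P-T 1, P-Q 7, P-X 9, P-R 10] → take P-T (1); add T.
Step 2: frontier [P-Q 7, P-X 9, P-R 10, T-X 3, Q-T 5, R-T 10] → take T-X (3); add X.
Step 3: frontier [P-Q 7, P-R 10, Q-T 5, R-T 10, Q-X 1, R-X 12] → take Q-X (1); add Q.
Step 4: frontier [P-R 10, Q-R 14, R-T 10, R-X 12] → take P-R (10); add R.
The 4th edge added is P-R.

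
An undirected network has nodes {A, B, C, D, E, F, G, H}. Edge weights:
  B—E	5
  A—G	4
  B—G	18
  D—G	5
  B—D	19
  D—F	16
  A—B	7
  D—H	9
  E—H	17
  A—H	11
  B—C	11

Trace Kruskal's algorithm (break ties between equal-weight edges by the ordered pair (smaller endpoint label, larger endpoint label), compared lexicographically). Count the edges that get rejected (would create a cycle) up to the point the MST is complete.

1

Kruskal: consider edges lightest-first.
A—G (4): add — endpoints in different components.
B—E (5): add — endpoints in different components.
D—G (5): add — endpoints in different components.
A—B (7): add — endpoints in different components.
D—H (9): add — endpoints in different components.
A—H (11): skip — A and H already connected.
B—C (11): add — endpoints in different components.
D—F (16): add — endpoints in different components.
Edges rejected before the tree was complete: 1.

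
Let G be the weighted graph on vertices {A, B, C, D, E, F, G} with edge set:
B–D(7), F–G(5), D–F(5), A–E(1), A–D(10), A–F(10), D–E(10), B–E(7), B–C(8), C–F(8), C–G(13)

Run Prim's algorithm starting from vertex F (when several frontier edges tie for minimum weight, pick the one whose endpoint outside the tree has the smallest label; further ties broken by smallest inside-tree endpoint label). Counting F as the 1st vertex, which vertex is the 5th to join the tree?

E

Grow the tree from F using Prim:
Step 1: cheapest edge leaving the tree is D–F (5); add D.
Step 2: cheapest edge leaving the tree is F–G (5); add G.
Step 3: cheapest edge leaving the tree is B–D (7); add B.
Step 4: cheapest edge leaving the tree is B–E (7); add E.
Step 5: cheapest edge leaving the tree is A–E (1); add A.
Step 6: cheapest edge leaving the tree is B–C (8); add C.
Vertex order: F, D, G, B, E, A, C. The 5th vertex is E.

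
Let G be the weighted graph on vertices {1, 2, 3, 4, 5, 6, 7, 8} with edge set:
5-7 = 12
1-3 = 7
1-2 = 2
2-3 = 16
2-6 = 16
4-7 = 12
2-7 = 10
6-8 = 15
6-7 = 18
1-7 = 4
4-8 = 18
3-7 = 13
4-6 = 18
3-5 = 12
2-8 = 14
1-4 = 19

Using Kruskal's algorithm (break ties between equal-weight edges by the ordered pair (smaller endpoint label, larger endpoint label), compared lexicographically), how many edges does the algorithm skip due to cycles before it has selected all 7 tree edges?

3

Kruskal's algorithm — process edges by increasing weight (ties by edge label):
1-2 (2): add — endpoints in different components.
1-7 (4): add — endpoints in different components.
1-3 (7): add — endpoints in different components.
2-7 (10): skip — 2 and 7 already connected.
3-5 (12): add — endpoints in different components.
4-7 (12): add — endpoints in different components.
5-7 (12): skip — 5 and 7 already connected.
3-7 (13): skip — 3 and 7 already connected.
2-8 (14): add — endpoints in different components.
6-8 (15): add — endpoints in different components.
Edges rejected before the tree was complete: 3.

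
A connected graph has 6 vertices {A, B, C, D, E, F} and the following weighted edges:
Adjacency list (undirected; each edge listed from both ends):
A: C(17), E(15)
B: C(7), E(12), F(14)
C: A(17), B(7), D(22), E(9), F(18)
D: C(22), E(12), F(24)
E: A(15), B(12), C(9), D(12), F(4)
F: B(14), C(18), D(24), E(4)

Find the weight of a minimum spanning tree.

47

Prim, starting at D.
Step 1: frontier [D–E 12, C–D 22, D–F 24] → take D–E (12); add E.
Step 2: frontier [C–D 22, D–F 24, E–F 4, C–E 9, B–E 12, A–E 15] → take E–F (4); add F.
Step 3: frontier [C–D 22, C–E 9, B–E 12, A–E 15, B–F 14, C–F 18] → take C–E (9); add C.
Step 4: frontier [B–C 7, A–C 17, B–E 12, A–E 15, B–F 14] → take B–C (7); add B.
Step 5: frontier [A–C 17, A–E 15] → take A–E (15); add A.
MST edges: D–E, E–F, C–E, B–C, A–E; total weight 12+4+9+7+15 = 47.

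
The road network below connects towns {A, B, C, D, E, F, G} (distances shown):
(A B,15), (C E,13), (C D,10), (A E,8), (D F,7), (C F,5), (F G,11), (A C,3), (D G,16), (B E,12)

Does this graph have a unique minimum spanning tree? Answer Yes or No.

Yes

Kruskal: consider edges lightest-first.
A C (3): add — endpoints in different components.
C F (5): add — endpoints in different components.
D F (7): add — endpoints in different components.
A E (8): add — endpoints in different components.
C D (10): skip — C and D already connected.
F G (11): add — endpoints in different components.
B E (12): add — endpoints in different components.
Every non-tree edge has weight strictly greater than the heaviest edge on the tree path between its endpoints, so the MST is unique.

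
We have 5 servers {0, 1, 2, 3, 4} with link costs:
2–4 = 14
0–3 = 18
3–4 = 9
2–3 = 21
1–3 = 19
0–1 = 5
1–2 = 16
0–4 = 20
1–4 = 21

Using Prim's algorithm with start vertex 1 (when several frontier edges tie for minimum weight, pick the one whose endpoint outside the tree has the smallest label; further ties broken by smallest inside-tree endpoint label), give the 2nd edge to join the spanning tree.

Prim's algorithm from 1:
Step 1: cheapest edge leaving the tree is 0–1 (5); add 0.
Step 2: cheapest edge leaving the tree is 1–2 (16); add 2.
Step 3: cheapest edge leaving the tree is 2–4 (14); add 4.
Step 4: cheapest edge leaving the tree is 3–4 (9); add 3.
The 2nd edge added is 1–2.

1-2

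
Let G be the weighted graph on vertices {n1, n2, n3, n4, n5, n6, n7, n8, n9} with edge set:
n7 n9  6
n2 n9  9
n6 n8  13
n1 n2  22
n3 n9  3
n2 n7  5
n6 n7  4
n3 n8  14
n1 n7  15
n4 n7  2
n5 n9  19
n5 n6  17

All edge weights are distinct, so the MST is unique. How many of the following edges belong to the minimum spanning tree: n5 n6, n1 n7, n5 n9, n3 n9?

3

Kruskal's algorithm — process edges by increasing weight (ties by edge label):
n4 n7 (2): add — endpoints in different components.
n3 n9 (3): add — endpoints in different components.
n6 n7 (4): add — endpoints in different components.
n2 n7 (5): add — endpoints in different components.
n7 n9 (6): add — endpoints in different components.
n2 n9 (9): skip — n9 and n2 already connected.
n6 n8 (13): add — endpoints in different components.
n3 n8 (14): skip — n3 and n8 already connected.
n1 n7 (15): add — endpoints in different components.
n5 n6 (17): add — endpoints in different components.
MST edge set: {n4 n7, n3 n9, n6 n7, n2 n7, n7 n9, n6 n8, n1 n7, n5 n6}.
Of the listed edges, {n5 n6, n1 n7, n3 n9} are in the MST → 3.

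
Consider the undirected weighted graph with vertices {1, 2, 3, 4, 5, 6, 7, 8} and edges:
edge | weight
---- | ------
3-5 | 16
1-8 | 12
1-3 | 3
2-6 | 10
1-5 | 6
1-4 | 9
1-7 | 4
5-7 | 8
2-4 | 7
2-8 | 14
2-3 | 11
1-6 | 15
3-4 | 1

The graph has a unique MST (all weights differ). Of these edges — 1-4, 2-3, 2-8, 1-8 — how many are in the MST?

Kruskal: consider edges lightest-first.
3-4 (1): add — endpoints in different components.
1-3 (3): add — endpoints in different components.
1-7 (4): add — endpoints in different components.
1-5 (6): add — endpoints in different components.
2-4 (7): add — endpoints in different components.
5-7 (8): skip — 5 and 7 already connected.
1-4 (9): skip — 1 and 4 already connected.
2-6 (10): add — endpoints in different components.
2-3 (11): skip — 2 and 3 already connected.
1-8 (12): add — endpoints in different components.
MST edge set: {3-4, 1-3, 1-7, 1-5, 2-4, 2-6, 1-8}.
Of the listed edges, {1-8} are in the MST → 1.

1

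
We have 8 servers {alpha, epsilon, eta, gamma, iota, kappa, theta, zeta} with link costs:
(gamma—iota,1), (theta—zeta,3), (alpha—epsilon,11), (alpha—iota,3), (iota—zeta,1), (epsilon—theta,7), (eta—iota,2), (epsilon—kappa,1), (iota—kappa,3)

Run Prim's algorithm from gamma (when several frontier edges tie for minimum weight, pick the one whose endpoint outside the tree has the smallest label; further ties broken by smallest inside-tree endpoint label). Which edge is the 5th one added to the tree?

Grow the tree from gamma using Prim:
Step 1: frontier [gamma—iota 1] → take gamma—iota (1); add iota.
Step 2: frontier [iota—zeta 1, eta—iota 2, alpha—iota 3, iota—kappa 3] → take iota—zeta (1); add zeta.
Step 3: frontier [eta—iota 2, alpha—iota 3, iota—kappa 3, theta—zeta 3] → take eta—iota (2); add eta.
Step 4: frontier [alpha—iota 3, iota—kappa 3, theta—zeta 3] → take alpha—iota (3); add alpha.
Step 5: frontier [alpha—epsilon 11, iota—kappa 3, theta—zeta 3] → take iota—kappa (3); add kappa.
Step 6: frontier [alpha—epsilon 11, epsilon—kappa 1, theta—zeta 3] → take epsilon—kappa (1); add epsilon.
Step 7: frontier [epsilon—theta 7, theta—zeta 3] → take theta—zeta (3); add theta.
The 5th edge added is iota—kappa.

iota-kappa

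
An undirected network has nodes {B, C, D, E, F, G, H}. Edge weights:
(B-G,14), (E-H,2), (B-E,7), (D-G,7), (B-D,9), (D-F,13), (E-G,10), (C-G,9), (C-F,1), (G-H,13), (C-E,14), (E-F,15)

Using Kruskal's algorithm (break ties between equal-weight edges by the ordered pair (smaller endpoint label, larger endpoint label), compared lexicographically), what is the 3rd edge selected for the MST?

B-E

Sort edges by weight, then run Kruskal:
C-F (1): add — endpoints in different components.
E-H (2): add — endpoints in different components.
B-E (7): add — endpoints in different components.
D-G (7): add — endpoints in different components.
B-D (9): add — endpoints in different components.
C-G (9): add — endpoints in different components.
The 3rd edge added is B-E.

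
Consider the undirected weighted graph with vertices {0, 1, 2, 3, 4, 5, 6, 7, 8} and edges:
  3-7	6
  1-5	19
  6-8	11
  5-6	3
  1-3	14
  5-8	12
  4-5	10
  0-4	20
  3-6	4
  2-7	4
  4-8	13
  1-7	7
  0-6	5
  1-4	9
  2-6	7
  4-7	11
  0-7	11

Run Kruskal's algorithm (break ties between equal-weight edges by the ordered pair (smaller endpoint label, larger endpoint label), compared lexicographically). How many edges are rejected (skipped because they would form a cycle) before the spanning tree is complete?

Kruskal: consider edges lightest-first.
5-6 (3): add — endpoints in different components.
2-7 (4): add — endpoints in different components.
3-6 (4): add — endpoints in different components.
0-6 (5): add — endpoints in different components.
3-7 (6): add — endpoints in different components.
1-7 (7): add — endpoints in different components.
2-6 (7): skip — 2 and 6 already connected.
1-4 (9): add — endpoints in different components.
4-5 (10): skip — 4 and 5 already connected.
0-7 (11): skip — 0 and 7 already connected.
4-7 (11): skip — 4 and 7 already connected.
6-8 (11): add — endpoints in different components.
Edges rejected before the tree was complete: 4.

4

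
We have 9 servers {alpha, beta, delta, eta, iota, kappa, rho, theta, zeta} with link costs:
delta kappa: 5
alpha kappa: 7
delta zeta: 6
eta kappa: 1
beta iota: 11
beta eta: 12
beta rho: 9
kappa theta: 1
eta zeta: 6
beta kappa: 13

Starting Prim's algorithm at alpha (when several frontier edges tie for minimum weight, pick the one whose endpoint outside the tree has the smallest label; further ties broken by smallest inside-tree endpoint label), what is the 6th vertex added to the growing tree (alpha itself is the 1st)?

Prim, starting at alpha.
Step 1: frontier [alpha kappa 7] → take alpha kappa (7); add kappa.
Step 2: frontier [eta kappa 1, kappa theta 1, delta kappa 5, beta kappa 13] → take eta kappa (1); add eta.
Step 3: frontier [eta zeta 6, beta eta 12, kappa theta 1, delta kappa 5, beta kappa 13] → take kappa theta (1); add theta.
Step 4: frontier [eta zeta 6, beta eta 12, delta kappa 5, beta kappa 13] → take delta kappa (5); add delta.
Step 5: frontier [delta zeta 6, eta zeta 6, beta eta 12, beta kappa 13] → take delta zeta (6); add zeta.
Step 6: frontier [beta eta 12, beta kappa 13] → take beta eta (12); add beta.
Step 7: frontier [beta rho 9, beta iota 11] → take beta rho (9); add rho.
Step 8: frontier [beta iota 11] → take beta iota (11); add iota.
Vertex order: alpha, kappa, eta, theta, delta, zeta, beta, rho, iota. The 6th vertex is zeta.

zeta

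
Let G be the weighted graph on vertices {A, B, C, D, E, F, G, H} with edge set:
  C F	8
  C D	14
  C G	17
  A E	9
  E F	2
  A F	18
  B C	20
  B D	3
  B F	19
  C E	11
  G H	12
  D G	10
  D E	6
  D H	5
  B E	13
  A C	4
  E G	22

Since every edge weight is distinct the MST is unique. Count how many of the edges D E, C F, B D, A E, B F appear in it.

Kruskal: consider edges lightest-first.
E F (2): add — endpoints in different components.
B D (3): add — endpoints in different components.
A C (4): add — endpoints in different components.
D H (5): add — endpoints in different components.
D E (6): add — endpoints in different components.
C F (8): add — endpoints in different components.
A E (9): skip — A and E already connected.
D G (10): add — endpoints in different components.
MST edge set: {E F, B D, A C, D H, D E, C F, D G}.
Of the listed edges, {D E, C F, B D} are in the MST → 3.

3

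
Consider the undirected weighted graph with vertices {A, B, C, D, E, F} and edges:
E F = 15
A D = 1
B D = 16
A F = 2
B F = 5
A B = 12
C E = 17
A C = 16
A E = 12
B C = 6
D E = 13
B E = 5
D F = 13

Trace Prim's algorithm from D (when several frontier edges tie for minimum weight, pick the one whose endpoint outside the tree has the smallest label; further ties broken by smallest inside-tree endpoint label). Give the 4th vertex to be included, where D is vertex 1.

B

Grow the tree from D using Prim:
Step 1: frontier [A D 1, D E 13, D F 13, B D 16] → take A D (1); add A.
Step 2: frontier [A F 2, A B 12, A E 12, A C 16, D E 13, D F 13, B D 16] → take A F (2); add F.
Step 3: frontier [A B 12, A E 12, A C 16, D E 13, B D 16, B F 5, E F 15] → take B F (5); add B.
Step 4: frontier [A E 12, A C 16, B E 5, B C 6, D E 13, E F 15] → take B E (5); add E.
Step 5: frontier [A C 16, B C 6, C E 17] → take B C (6); add C.
Vertex order: D, A, F, B, E, C. The 4th vertex is B.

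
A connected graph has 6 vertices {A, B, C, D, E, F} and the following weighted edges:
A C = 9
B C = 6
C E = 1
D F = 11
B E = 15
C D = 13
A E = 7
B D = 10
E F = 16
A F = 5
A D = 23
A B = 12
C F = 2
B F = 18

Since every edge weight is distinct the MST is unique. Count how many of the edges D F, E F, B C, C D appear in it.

1

Kruskal: consider edges lightest-first.
C E (1): add. Components now {A} {B} {C,E} {D} {F}
C F (2): add. Components now {A} {B} {C,E,F} {D}
A F (5): add. Components now {A,C,E,F} {B} {D}
B C (6): add. Components now {A,B,C,E,F} {D}
A E (7): skip — A and E already connected.
A C (9): skip — A and C already connected.
B D (10): add. Components now {A,B,C,D,E,F}
MST edge set: {C E, C F, A F, B C, B D}.
Of the listed edges, {B C} are in the MST → 1.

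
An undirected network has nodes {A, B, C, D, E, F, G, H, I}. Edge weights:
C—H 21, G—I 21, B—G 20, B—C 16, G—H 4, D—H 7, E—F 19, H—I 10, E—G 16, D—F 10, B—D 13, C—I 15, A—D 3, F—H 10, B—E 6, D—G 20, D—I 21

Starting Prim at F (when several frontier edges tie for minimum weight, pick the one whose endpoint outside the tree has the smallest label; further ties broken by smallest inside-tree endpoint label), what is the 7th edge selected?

B-E

Grow the tree from F using Prim:
Step 1: cheapest edge leaving the tree is D—F (10); add D.
Step 2: cheapest edge leaving the tree is A—D (3); add A.
Step 3: cheapest edge leaving the tree is D—H (7); add H.
Step 4: cheapest edge leaving the tree is G—H (4); add G.
Step 5: cheapest edge leaving the tree is H—I (10); add I.
Step 6: cheapest edge leaving the tree is B—D (13); add B.
Step 7: cheapest edge leaving the tree is B—E (6); add E.
Step 8: cheapest edge leaving the tree is C—I (15); add C.
The 7th edge added is B—E.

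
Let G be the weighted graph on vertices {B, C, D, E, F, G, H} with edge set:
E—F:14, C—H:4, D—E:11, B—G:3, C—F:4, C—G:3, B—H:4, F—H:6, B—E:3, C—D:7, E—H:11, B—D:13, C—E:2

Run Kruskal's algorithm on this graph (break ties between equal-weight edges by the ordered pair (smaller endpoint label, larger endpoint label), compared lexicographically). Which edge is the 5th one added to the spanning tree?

C-F

Sort edges by weight, then run Kruskal:
C—E (2): add. Components now {B} {C,E} {D} {F} {G} {H}
B—E (3): add. Components now {B,C,E} {D} {F} {G} {H}
B—G (3): add. Components now {B,C,E,G} {D} {F} {H}
C—G (3): skip — C and G already connected.
B—H (4): add. Components now {B,C,E,G,H} {D} {F}
C—F (4): add. Components now {B,C,E,F,G,H} {D}
C—H (4): skip — C and H already connected.
F—H (6): skip — F and H already connected.
C—D (7): add. Components now {B,C,D,E,F,G,H}
The 5th edge added is C—F.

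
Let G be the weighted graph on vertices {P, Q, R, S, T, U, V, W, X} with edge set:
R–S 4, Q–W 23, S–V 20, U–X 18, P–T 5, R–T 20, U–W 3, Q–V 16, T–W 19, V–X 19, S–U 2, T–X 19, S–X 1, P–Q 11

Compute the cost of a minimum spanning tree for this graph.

61

Kruskal: consider edges lightest-first.
S–X (1): add — endpoints in different components.
S–U (2): add — endpoints in different components.
U–W (3): add — endpoints in different components.
R–S (4): add — endpoints in different components.
P–T (5): add — endpoints in different components.
P–Q (11): add — endpoints in different components.
Q–V (16): add — endpoints in different components.
U–X (18): skip — X and U already connected.
T–W (19): add — endpoints in different components.
MST edges: S–X, S–U, U–W, R–S, P–T, P–Q, Q–V, T–W; total weight 1+2+3+4+5+11+16+19 = 61.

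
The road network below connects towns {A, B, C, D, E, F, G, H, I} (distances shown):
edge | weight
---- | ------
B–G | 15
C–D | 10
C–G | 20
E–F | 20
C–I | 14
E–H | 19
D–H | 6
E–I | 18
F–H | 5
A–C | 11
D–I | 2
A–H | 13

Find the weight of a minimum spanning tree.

Sort edges by weight, then run Kruskal:
D–I (2): add — endpoints in different components.
F–H (5): add — endpoints in different components.
D–H (6): add — endpoints in different components.
C–D (10): add — endpoints in different components.
A–C (11): add — endpoints in different components.
A–H (13): skip — A and H already connected.
C–I (14): skip — C and I already connected.
B–G (15): add — endpoints in different components.
E–I (18): add — endpoints in different components.
E–H (19): skip — E and H already connected.
C–G (20): add — endpoints in different components.
MST edges: D–I, F–H, D–H, C–D, A–C, B–G, E–I, C–G; total weight 2+5+6+10+11+15+18+20 = 87.

87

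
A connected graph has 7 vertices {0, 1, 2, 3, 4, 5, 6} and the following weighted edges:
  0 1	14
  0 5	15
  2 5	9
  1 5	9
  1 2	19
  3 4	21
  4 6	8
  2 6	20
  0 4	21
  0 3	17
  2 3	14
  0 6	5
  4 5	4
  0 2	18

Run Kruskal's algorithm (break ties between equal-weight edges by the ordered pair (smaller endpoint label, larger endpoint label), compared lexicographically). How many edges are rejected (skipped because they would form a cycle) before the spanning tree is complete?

Sort edges by weight, then run Kruskal:
4 5 (4): add. Components now {0} {1} {2} {3} {4,5} {6}
0 6 (5): add. Components now {0,6} {1} {2} {3} {4,5}
4 6 (8): add. Components now {0,4,5,6} {1} {2} {3}
1 5 (9): add. Components now {0,1,4,5,6} {2} {3}
2 5 (9): add. Components now {0,1,2,4,5,6} {3}
0 1 (14): skip — 0 and 1 already connected.
2 3 (14): add. Components now {0,1,2,3,4,5,6}
Edges rejected before the tree was complete: 1.

1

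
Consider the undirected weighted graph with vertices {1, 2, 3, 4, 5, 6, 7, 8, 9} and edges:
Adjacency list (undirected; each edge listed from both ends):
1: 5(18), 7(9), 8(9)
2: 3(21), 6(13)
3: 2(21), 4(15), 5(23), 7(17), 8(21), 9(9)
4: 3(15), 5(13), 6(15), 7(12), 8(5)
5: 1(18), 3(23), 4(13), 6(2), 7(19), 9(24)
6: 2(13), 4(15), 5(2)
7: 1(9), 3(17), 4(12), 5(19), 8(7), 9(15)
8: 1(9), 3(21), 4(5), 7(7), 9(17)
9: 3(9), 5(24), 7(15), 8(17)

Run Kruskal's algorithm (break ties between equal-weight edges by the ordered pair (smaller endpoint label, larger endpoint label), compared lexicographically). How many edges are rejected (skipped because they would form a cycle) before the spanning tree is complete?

Kruskal: consider edges lightest-first.
5—6 (2): add — endpoints in different components.
4—8 (5): add — endpoints in different components.
7—8 (7): add — endpoints in different components.
1—7 (9): add — endpoints in different components.
1—8 (9): skip — 1 and 8 already connected.
3—9 (9): add — endpoints in different components.
4—7 (12): skip — 4 and 7 already connected.
2—6 (13): add — endpoints in different components.
4—5 (13): add — endpoints in different components.
3—4 (15): add — endpoints in different components.
Edges rejected before the tree was complete: 2.

2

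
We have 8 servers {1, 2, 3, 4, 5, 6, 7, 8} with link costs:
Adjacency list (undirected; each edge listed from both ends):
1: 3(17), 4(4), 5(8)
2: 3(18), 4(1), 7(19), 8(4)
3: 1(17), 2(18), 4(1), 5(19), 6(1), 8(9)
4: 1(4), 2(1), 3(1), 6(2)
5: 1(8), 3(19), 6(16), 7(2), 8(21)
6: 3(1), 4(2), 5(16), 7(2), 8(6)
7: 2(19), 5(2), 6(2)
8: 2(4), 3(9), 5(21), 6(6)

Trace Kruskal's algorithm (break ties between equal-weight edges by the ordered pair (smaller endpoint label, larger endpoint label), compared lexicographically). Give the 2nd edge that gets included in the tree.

3-4

Sort edges by weight, then run Kruskal:
2 4 (1): add — endpoints in different components.
3 4 (1): add — endpoints in different components.
3 6 (1): add — endpoints in different components.
4 6 (2): skip — 4 and 6 already connected.
5 7 (2): add — endpoints in different components.
6 7 (2): add — endpoints in different components.
1 4 (4): add — endpoints in different components.
2 8 (4): add — endpoints in different components.
The 2nd edge added is 3 4.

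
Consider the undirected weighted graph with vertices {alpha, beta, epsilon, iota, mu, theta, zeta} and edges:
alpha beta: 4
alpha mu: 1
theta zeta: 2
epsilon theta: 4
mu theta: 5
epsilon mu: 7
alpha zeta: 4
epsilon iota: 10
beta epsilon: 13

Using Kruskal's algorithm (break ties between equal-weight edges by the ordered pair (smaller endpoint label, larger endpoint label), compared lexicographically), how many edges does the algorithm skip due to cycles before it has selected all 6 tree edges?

Kruskal's algorithm — process edges by increasing weight (ties by edge label):
alpha mu (1): add. Components now {iota} {theta} {zeta} {alpha,mu} {epsilon} {beta}
theta zeta (2): add. Components now {iota} {theta,zeta} {alpha,mu} {epsilon} {beta}
alpha beta (4): add. Components now {iota} {theta,zeta} {alpha,beta,mu} {epsilon}
alpha zeta (4): add. Components now {iota} {alpha,beta,mu,theta,zeta} {epsilon}
epsilon theta (4): add. Components now {iota} {alpha,beta,epsilon,mu,theta,zeta}
mu theta (5): skip — theta and mu already connected.
epsilon mu (7): skip — mu and epsilon already connected.
epsilon iota (10): add. Components now {alpha,beta,epsilon,iota,mu,theta,zeta}
Edges rejected before the tree was complete: 2.

2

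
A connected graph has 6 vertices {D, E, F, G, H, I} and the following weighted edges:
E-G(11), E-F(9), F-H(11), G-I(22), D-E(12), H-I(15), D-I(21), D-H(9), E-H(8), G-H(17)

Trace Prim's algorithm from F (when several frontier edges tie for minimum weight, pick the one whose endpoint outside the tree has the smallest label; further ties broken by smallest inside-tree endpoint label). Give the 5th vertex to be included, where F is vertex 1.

G

Grow the tree from F using Prim:
Step 1: frontier [E-F 9, F-H 11] → take E-F (9); add E.
Step 2: frontier [E-H 8, E-G 11, D-E 12, F-H 11] → take E-H (8); add H.
Step 3: frontier [E-G 11, D-E 12, D-H 9, H-I 15, G-H 17] → take D-H (9); add D.
Step 4: frontier [D-I 21, E-G 11, H-I 15, G-H 17] → take E-G (11); add G.
Step 5: frontier [D-I 21, G-I 22, H-I 15] → take H-I (15); add I.
Vertex order: F, E, H, D, G, I. The 5th vertex is G.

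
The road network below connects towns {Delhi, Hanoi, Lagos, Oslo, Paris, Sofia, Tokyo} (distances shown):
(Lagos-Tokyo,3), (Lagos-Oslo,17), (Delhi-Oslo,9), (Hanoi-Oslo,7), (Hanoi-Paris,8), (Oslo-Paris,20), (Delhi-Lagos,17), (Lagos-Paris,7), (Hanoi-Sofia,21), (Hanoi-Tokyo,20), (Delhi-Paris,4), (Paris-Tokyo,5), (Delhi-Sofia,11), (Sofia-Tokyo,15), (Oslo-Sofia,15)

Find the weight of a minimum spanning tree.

Kruskal's algorithm — process edges by increasing weight (ties by edge label):
Lagos-Tokyo (3): add. Components now {Paris} {Oslo} {Lagos,Tokyo} {Delhi} {Hanoi} {Sofia}
Delhi-Paris (4): add. Components now {Delhi,Paris} {Oslo} {Lagos,Tokyo} {Hanoi} {Sofia}
Paris-Tokyo (5): add. Components now {Delhi,Lagos,Paris,Tokyo} {Oslo} {Hanoi} {Sofia}
Hanoi-Oslo (7): add. Components now {Delhi,Lagos,Paris,Tokyo} {Hanoi,Oslo} {Sofia}
Lagos-Paris (7): skip — Paris and Lagos already connected.
Hanoi-Paris (8): add. Components now {Delhi,Hanoi,Lagos,Oslo,Paris,Tokyo} {Sofia}
Delhi-Oslo (9): skip — Oslo and Delhi already connected.
Delhi-Sofia (11): add. Components now {Delhi,Hanoi,Lagos,Oslo,Paris,Sofia,Tokyo}
MST edges: Lagos-Tokyo, Delhi-Paris, Paris-Tokyo, Hanoi-Oslo, Hanoi-Paris, Delhi-Sofia; total weight 3+4+5+7+8+11 = 38.

38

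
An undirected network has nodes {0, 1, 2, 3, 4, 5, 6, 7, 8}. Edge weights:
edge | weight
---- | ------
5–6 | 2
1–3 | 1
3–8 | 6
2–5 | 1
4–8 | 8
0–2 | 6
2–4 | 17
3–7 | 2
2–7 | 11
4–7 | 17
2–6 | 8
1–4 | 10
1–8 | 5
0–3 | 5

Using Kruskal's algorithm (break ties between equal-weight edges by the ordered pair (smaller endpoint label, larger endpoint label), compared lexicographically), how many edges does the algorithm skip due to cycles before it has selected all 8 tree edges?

Sort edges by weight, then run Kruskal:
1–3 (1): add — endpoints in different components.
2–5 (1): add — endpoints in different components.
3–7 (2): add — endpoints in different components.
5–6 (2): add — endpoints in different components.
0–3 (5): add — endpoints in different components.
1–8 (5): add — endpoints in different components.
0–2 (6): add — endpoints in different components.
3–8 (6): skip — 3 and 8 already connected.
2–6 (8): skip — 2 and 6 already connected.
4–8 (8): add — endpoints in different components.
Edges rejected before the tree was complete: 2.

2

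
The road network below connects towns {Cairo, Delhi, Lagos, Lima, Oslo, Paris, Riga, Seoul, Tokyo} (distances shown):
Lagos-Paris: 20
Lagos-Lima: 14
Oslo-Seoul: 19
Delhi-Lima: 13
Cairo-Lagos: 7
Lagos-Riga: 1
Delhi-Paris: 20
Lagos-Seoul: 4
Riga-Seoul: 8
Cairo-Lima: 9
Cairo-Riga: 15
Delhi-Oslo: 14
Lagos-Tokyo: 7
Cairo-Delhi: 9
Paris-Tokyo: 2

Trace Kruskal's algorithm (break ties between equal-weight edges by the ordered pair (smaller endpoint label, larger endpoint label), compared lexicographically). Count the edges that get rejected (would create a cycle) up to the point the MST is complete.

2

Sort edges by weight, then run Kruskal:
Lagos-Riga (1): add — endpoints in different components.
Paris-Tokyo (2): add — endpoints in different components.
Lagos-Seoul (4): add — endpoints in different components.
Cairo-Lagos (7): add — endpoints in different components.
Lagos-Tokyo (7): add — endpoints in different components.
Riga-Seoul (8): skip — Riga and Seoul already connected.
Cairo-Delhi (9): add — endpoints in different components.
Cairo-Lima (9): add — endpoints in different components.
Delhi-Lima (13): skip — Delhi and Lima already connected.
Delhi-Oslo (14): add — endpoints in different components.
Edges rejected before the tree was complete: 2.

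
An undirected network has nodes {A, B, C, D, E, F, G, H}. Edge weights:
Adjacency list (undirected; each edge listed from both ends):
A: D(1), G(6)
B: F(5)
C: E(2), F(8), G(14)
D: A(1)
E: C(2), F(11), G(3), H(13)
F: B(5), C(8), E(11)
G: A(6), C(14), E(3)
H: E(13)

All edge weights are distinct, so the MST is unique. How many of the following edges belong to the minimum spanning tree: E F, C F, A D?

2

Kruskal's algorithm — process edges by increasing weight (ties by edge label):
A D (1): add — endpoints in different components.
C E (2): add — endpoints in different components.
E G (3): add — endpoints in different components.
B F (5): add — endpoints in different components.
A G (6): add — endpoints in different components.
C F (8): add — endpoints in different components.
E F (11): skip — E and F already connected.
E H (13): add — endpoints in different components.
MST edge set: {A D, C E, E G, B F, A G, C F, E H}.
Of the listed edges, {C F, A D} are in the MST → 2.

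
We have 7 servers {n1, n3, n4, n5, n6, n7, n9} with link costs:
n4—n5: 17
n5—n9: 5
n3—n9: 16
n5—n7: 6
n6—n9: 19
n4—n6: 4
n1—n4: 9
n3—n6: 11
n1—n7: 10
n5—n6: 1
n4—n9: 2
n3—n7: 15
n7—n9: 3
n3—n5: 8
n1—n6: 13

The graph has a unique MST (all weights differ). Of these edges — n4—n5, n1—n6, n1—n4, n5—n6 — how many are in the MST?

2

Sort edges by weight, then run Kruskal:
n5—n6 (1): add. Components now {n3} {n1} {n5,n6} {n9} {n7} {n4}
n4—n9 (2): add. Components now {n3} {n1} {n5,n6} {n4,n9} {n7}
n7—n9 (3): add. Components now {n3} {n1} {n5,n6} {n4,n7,n9}
n4—n6 (4): add. Components now {n3} {n1} {n4,n5,n6,n7,n9}
n5—n9 (5): skip — n5 and n9 already connected.
n5—n7 (6): skip — n5 and n7 already connected.
n3—n5 (8): add. Components now {n3,n4,n5,n6,n7,n9} {n1}
n1—n4 (9): add. Components now {n1,n3,n4,n5,n6,n7,n9}
MST edge set: {n5—n6, n4—n9, n7—n9, n4—n6, n3—n5, n1—n4}.
Of the listed edges, {n1—n4, n5—n6} are in the MST → 2.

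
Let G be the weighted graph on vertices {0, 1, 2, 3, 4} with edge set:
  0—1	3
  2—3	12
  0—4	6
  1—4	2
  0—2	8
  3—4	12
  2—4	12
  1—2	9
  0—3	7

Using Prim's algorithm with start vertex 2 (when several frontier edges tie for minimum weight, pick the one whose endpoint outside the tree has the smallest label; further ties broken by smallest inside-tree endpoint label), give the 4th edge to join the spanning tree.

0-3

Grow the tree from 2 using Prim:
Step 1: cheapest edge leaving the tree is 0—2 (8); add 0.
Step 2: cheapest edge leaving the tree is 0—1 (3); add 1.
Step 3: cheapest edge leaving the tree is 1—4 (2); add 4.
Step 4: cheapest edge leaving the tree is 0—3 (7); add 3.
The 4th edge added is 0—3.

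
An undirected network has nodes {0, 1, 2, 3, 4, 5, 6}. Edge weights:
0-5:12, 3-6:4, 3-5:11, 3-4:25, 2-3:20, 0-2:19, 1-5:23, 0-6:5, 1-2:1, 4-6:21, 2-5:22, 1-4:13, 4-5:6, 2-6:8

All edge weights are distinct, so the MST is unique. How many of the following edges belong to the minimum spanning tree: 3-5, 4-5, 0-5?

Kruskal's algorithm — process edges by increasing weight (ties by edge label):
1-2 (1): add. Components now {0} {1,2} {3} {4} {5} {6}
3-6 (4): add. Components now {0} {1,2} {3,6} {4} {5}
0-6 (5): add. Components now {0,3,6} {1,2} {4} {5}
4-5 (6): add. Components now {0,3,6} {1,2} {4,5}
2-6 (8): add. Components now {0,1,2,3,6} {4,5}
3-5 (11): add. Components now {0,1,2,3,4,5,6}
MST edge set: {1-2, 3-6, 0-6, 4-5, 2-6, 3-5}.
Of the listed edges, {3-5, 4-5} are in the MST → 2.

2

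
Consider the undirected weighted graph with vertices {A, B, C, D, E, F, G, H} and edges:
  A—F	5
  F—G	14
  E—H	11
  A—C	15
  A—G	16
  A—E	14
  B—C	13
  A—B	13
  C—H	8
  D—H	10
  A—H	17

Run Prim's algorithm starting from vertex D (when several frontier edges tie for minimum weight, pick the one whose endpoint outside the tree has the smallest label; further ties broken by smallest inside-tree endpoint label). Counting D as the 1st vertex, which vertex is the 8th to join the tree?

G

Grow the tree from D using Prim:
Step 1: cheapest edge leaving the tree is D—H (10); add H.
Step 2: cheapest edge leaving the tree is C—H (8); add C.
Step 3: cheapest edge leaving the tree is E—H (11); add E.
Step 4: cheapest edge leaving the tree is B—C (13); add B.
Step 5: cheapest edge leaving the tree is A—B (13); add A.
Step 6: cheapest edge leaving the tree is A—F (5); add F.
Step 7: cheapest edge leaving the tree is F—G (14); add G.
Vertex order: D, H, C, E, B, A, F, G. The 8th vertex is G.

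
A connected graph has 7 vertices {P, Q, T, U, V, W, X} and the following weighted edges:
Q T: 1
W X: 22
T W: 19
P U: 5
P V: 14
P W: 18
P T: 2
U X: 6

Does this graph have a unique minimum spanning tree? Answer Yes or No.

Sort edges by weight, then run Kruskal:
Q T (1): add. Components now {Q,T} {P} {U} {X} {W} {V}
P T (2): add. Components now {P,Q,T} {U} {X} {W} {V}
P U (5): add. Components now {P,Q,T,U} {X} {W} {V}
U X (6): add. Components now {P,Q,T,U,X} {W} {V}
P V (14): add. Components now {P,Q,T,U,V,X} {W}
P W (18): add. Components now {P,Q,T,U,V,W,X}
Every non-tree edge has weight strictly greater than the heaviest edge on the tree path between its endpoints, so the MST is unique.

Yes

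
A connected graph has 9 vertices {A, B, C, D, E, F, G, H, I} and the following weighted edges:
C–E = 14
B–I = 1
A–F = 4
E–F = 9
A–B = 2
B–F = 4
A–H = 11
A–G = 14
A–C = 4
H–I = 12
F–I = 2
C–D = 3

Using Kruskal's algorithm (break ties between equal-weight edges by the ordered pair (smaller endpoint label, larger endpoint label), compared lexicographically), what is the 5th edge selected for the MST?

Sort edges by weight, then run Kruskal:
B–I (1): add — endpoints in different components.
A–B (2): add — endpoints in different components.
F–I (2): add — endpoints in different components.
C–D (3): add — endpoints in different components.
A–C (4): add — endpoints in different components.
A–F (4): skip — A and F already connected.
B–F (4): skip — B and F already connected.
E–F (9): add — endpoints in different components.
A–H (11): add — endpoints in different components.
H–I (12): skip — H and I already connected.
A–G (14): add — endpoints in different components.
The 5th edge added is A–C.

A-C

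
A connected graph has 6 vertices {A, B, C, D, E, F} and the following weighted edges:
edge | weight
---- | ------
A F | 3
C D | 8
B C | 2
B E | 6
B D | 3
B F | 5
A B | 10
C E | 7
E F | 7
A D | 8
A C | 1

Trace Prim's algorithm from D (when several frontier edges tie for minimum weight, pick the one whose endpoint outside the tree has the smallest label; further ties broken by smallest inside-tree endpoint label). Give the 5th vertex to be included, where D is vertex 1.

Prim, starting at D.
Step 1: frontier [B D 3, A D 8, C D 8] → take B D (3); add B.
Step 2: frontier [B C 2, B F 5, B E 6, A B 10, A D 8, C D 8] → take B C (2); add C.
Step 3: frontier [B F 5, B E 6, A B 10, A C 1, C E 7, A D 8] → take A C (1); add A.
Step 4: frontier [A F 3, B F 5, B E 6, C E 7] → take A F (3); add F.
Step 5: frontier [B E 6, C E 7, E F 7] → take B E (6); add E.
Vertex order: D, B, C, A, F, E. The 5th vertex is F.

F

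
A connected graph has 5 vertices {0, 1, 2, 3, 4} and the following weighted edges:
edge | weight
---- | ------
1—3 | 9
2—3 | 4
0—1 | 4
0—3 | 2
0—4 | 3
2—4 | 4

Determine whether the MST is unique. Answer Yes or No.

Kruskal: consider edges lightest-first.
0—3 (2): add — endpoints in different components.
0—4 (3): add — endpoints in different components.
0—1 (4): add — endpoints in different components.
2—3 (4): add — endpoints in different components.
Non-tree edge 2—4 has weight 4, equal to the heaviest edge on its tree cycle — swapping gives another MST of the same weight. Not unique.

No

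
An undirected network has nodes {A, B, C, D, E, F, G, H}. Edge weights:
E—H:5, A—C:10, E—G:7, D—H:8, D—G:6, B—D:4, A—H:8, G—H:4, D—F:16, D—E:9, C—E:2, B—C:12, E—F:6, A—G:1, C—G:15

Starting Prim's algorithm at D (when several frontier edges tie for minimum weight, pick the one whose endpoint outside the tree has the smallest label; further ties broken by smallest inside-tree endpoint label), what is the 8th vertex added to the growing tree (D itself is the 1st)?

F

Prim's algorithm from D:
Step 1: cheapest edge leaving the tree is B—D (4); add B.
Step 2: cheapest edge leaving the tree is D—G (6); add G.
Step 3: cheapest edge leaving the tree is A—G (1); add A.
Step 4: cheapest edge leaving the tree is G—H (4); add H.
Step 5: cheapest edge leaving the tree is E—H (5); add E.
Step 6: cheapest edge leaving the tree is C—E (2); add C.
Step 7: cheapest edge leaving the tree is E—F (6); add F.
Vertex order: D, B, G, A, H, E, C, F. The 8th vertex is F.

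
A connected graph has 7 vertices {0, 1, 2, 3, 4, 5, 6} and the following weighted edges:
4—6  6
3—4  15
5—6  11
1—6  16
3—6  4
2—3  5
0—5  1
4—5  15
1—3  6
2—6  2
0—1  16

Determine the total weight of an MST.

Prim's algorithm from 6:
Step 1: cheapest edge leaving the tree is 2—6 (2); add 2.
Step 2: cheapest edge leaving the tree is 3—6 (4); add 3.
Step 3: cheapest edge leaving the tree is 1—3 (6); add 1.
Step 4: cheapest edge leaving the tree is 4—6 (6); add 4.
Step 5: cheapest edge leaving the tree is 5—6 (11); add 5.
Step 6: cheapest edge leaving the tree is 0—5 (1); add 0.
MST edges: 2—6, 3—6, 1—3, 4—6, 5—6, 0—5; total weight 2+4+6+6+11+1 = 30.

30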